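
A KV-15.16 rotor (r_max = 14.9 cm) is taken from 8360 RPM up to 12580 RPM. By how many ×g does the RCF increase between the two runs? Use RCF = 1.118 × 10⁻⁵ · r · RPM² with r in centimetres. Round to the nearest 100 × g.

14700 ×g

RCF₁ = 1.118 × 10⁻⁵ × 14.9 × (8360)² = 1.118 × 10⁻⁵ × 14.9 × 69,889,600 ≈ 11,642.3 × g
RCF₂ = 1.118 × 10⁻⁵ × 14.9 × (12580)² = 1.118 × 10⁻⁵ × 14.9 × 158,256,400 ≈ 26,362.7 × g
Increase = 26,362.7 − 11,642.3 = 14,720.4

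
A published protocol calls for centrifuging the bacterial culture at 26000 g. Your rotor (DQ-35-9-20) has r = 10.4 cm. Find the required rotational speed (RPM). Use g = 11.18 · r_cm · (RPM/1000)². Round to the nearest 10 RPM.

26,000 = 11.18 × 10.4 × (N/1000)²
(N/1000)² = 26,000 / 116.272 = 223.6136
N = 1000 × √223.6136 ≈ 14,953.7

14950 RPM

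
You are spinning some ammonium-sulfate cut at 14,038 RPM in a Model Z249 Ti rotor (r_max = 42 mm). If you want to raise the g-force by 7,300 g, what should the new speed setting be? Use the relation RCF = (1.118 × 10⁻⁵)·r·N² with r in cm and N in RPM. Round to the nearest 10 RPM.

r = 42 mm = 4.2 cm
Current RCF = 1.118 × 10⁻⁵ × 4.2 × (14038)² = 1.118 × 10⁻⁵ × 4.2 × 197,065,444 ≈ 9,253.4 × g
Target RCF = 9,253.4 + 7,300 = 16,553.4 × g
N² = 16,553.4 / (4.6956 × 10⁻⁵) = 352,530,028
N ≈ √352,530,028 ≈ 18,775.8

18780 RPM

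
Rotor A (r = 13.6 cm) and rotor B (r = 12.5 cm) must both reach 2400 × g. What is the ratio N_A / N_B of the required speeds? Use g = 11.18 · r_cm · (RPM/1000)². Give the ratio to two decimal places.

0.96

At fixed RCF, N ∝ 1/√r, so N_A/N_B = √(r_B/r_A) = √(12.5/13.6) = √0.919118 = 0.9587.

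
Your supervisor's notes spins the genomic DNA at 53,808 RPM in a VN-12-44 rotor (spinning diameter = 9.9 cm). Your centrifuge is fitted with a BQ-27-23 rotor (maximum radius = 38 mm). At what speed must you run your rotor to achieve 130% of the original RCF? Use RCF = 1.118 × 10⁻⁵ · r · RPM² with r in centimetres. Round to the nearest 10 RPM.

Original rotor: r = 9.9 / 2 = 4.95 cm
RCF_original = 1.118 × 10⁻⁵ × 4.95 × (53808)² = 1.118 × 10⁻⁵ × 4.95 × 2,895,300,864 ≈ 160,228.8 × g
Target RCF = 1.3 × 160,228.8 ≈ 208,297.4 × g
Your rotor: r = 38 mm = 3.8 cm
208,297.4 = 1.118 × 10⁻⁵ × 3.8 × N²
N² = 208,297.4 / (4.2484 × 10⁻⁵) = 4,902,961,115
N ≈ √4,902,961,115 ≈ 70,021.1

≈ 70020 RPM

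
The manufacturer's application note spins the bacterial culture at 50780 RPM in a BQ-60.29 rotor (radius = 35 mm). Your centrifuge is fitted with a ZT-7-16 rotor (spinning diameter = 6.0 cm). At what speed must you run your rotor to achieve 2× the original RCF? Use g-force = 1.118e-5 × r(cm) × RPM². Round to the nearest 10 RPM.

Original rotor: r = 35 mm = 3.5 cm
RCF_original = 1.118 × 10⁻⁵ × 3.5 × (50780)² = 1.118 × 10⁻⁵ × 3.5 × 2,578,608,400 ≈ 100,900.9 × g
Target RCF = 2 × 100,900.9 ≈ 201,801.8 × g
Your rotor: r = 6.0 / 2 = 3 cm
201,801.8 = 1.118 × 10⁻⁵ × 3 × N²
N² = 201,801.8 / (3.354 × 10⁻⁵) = 6,016,750,149
N ≈ √6,016,750,149 ≈ 77,567.7

77570 RPM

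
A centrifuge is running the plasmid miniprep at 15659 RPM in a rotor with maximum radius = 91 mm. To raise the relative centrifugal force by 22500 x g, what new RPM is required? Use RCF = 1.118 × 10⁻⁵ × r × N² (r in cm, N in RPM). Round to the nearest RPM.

21595 RPM

r = 91 mm = 9.1 cm
Current RCF = 1.118 × 10⁻⁵ × 9.1 × (15659)² = 1.118 × 10⁻⁵ × 9.1 × 245,204,281 ≈ 24,946.6 × g
Target RCF = 24,946.6 + 22,500 = 47,446.6 × g
N² = 47,446.6 / (10.1738 × 10⁻⁵) = 466,360,652
N ≈ √466,360,652 ≈ 21,595.4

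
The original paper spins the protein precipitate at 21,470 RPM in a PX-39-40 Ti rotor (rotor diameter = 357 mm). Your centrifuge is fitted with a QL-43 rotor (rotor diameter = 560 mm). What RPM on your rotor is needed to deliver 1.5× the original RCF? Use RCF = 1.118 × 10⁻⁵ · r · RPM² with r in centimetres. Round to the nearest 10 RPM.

Original rotor: r = 357 mm / 2 = 178.5 mm = 17.85 cm
RCF_original = 1.118 × 10⁻⁵ × 17.85 × (21470)² = 1.118 × 10⁻⁵ × 17.85 × 460,960,900 ≈ 91,990.7 × g
Target RCF = 1.5 × 91,990.7 ≈ 137,986 × g
Your rotor: r = 560 mm / 2 = 280 mm = 28 cm
137,986 = 1.118 × 10⁻⁵ × 28 × N²
N² = 137,986 / (31.304 × 10⁻⁵) = 440,793,509
N ≈ √440,793,509 ≈ 20,995.1

21000 RPM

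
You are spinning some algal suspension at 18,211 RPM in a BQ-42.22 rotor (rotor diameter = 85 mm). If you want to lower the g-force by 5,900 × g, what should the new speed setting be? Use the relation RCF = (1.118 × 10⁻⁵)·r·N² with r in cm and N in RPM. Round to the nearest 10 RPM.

≈ 14400 RPM

r = 85 mm / 2 = 42.5 mm = 4.25 cm
Current RCF = 1.118 × 10⁻⁵ × 4.25 × (18211)² = 1.118 × 10⁻⁵ × 4.25 × 331,640,521 ≈ 15,757.9 × g
Target RCF = 15,757.9 − 5,900 = 9,857.9 × g
N² = 9,857.9 / (4.7515 × 10⁻⁵) = 207,469,220
N ≈ √207,469,220 ≈ 14,403.8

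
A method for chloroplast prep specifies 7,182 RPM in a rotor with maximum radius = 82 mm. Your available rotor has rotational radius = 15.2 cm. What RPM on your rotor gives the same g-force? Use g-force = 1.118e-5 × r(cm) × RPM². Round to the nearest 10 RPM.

Original rotor: r = 82 mm = 8.2 cm
RCF_original = 1.118 × 10⁻⁵ × 8.2 × (7182)² = 1.118 × 10⁻⁵ × 8.2 × 51,581,124 ≈ 4,728.8 × g
4,728.8 = 1.118 × 10⁻⁵ × 15.2 × N²
N² = 4,728.8 / (16.9936 × 10⁻⁵) = 27,826,947
N ≈ √27,826,947 ≈ 5,275.1

5280 RPM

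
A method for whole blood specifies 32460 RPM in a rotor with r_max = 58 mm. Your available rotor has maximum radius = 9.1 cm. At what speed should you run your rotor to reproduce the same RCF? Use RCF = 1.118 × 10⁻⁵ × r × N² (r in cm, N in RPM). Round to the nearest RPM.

≈ 25914 RPM

Original rotor: r = 58 mm = 5.8 cm
RCF_original = 1.118 × 10⁻⁵ × 5.8 × (32460)² = 1.118 × 10⁻⁵ × 5.8 × 1,053,651,600 ≈ 68,323 × g
68,323 = 1.118 × 10⁻⁵ × 9.1 × N²
N² = 68,323 / (10.1738 × 10⁻⁵) = 671,558,316
N ≈ √671,558,316 ≈ 25,914.4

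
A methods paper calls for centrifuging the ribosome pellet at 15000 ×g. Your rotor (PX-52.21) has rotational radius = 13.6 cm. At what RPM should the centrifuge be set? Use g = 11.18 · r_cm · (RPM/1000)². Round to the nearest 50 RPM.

RCF = 11.18 × r × (N/1000)²
15,000 = 11.18 × 13.6 × (N/1000)²
(N/1000)² = 15,000 / 152.048 = 98.65306
N = 1000 × √98.65306 ≈ 9,932.4

N ≈ 9950 RPM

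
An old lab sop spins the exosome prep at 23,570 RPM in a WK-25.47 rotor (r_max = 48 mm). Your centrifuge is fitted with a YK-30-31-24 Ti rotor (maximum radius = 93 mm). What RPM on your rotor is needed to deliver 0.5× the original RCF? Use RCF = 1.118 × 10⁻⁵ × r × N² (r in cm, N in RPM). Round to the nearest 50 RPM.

11950 RPM

Original rotor: r = 48 mm = 4.8 cm
RCF = 1.118 × 10⁻⁵ × r × N²
RCF_original = 1.118 × 10⁻⁵ × 4.8 × (23570)² = 1.118 × 10⁻⁵ × 4.8 × 555,544,900 ≈ 29,812.8 × g
Target RCF = 0.5 × 29,812.8 ≈ 14,906.4 × g
Your rotor: r = 93 mm = 9.3 cm
14,906.4 = 1.118 × 10⁻⁵ × 9.3 × N²
N² = 14,906.4 / (10.3974 × 10⁻⁵) = 143,366,611
N ≈ √143,366,611 ≈ 11,973.6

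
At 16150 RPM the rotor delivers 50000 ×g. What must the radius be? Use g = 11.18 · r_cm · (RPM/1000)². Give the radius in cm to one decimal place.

50000 = 11.18 × r × (16.15)²
r = 50000 / (11.18 × 260.8225) = 50000 / 2915.996 ≈ 17.147 cm

17.1 cm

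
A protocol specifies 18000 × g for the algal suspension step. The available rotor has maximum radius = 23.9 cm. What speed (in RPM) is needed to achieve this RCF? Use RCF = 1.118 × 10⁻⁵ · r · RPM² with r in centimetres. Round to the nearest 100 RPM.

18,000 = 1.118 × 10⁻⁵ × 23.9 × N²
N² = 18,000 / (26.7202 × 10⁻⁵) = 67,364,765
N ≈ √67,364,765 ≈ 8,207.6

≈ 8200 RPM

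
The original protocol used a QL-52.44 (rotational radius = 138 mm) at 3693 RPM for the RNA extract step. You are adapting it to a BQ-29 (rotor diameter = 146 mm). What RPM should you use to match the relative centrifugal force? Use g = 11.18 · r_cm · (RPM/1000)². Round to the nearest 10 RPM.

5080 RPM

Original rotor: r = 138 mm = 13.8 cm
RCF = 11.18 × r × (N/1000)²
RCF_original = 11.18 × 13.8 × (3.693)² = 11.18 × 13.8 × 13.638249 ≈ 2,104.2 × g
Your rotor: r = 146 mm / 2 = 73 mm = 7.3 cm
2,104.2 = 11.18 × 7.3 × (N/1000)²
(N/1000)² = 2,104.2 / 81.614 = 25.78234
N = 1000 × √25.78234 ≈ 5,077.6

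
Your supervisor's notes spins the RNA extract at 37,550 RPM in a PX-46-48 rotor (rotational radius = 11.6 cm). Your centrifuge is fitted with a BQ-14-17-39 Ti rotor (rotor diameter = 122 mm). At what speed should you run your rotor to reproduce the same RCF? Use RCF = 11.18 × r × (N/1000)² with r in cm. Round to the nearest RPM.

51781 RPM

RCF = 11.18 × r × (N/1000)²
RCF_original = 11.18 × 11.6 × (37.55)² = 11.18 × 11.6 × 1,410.0025 ≈ 182,860.4 × g
Your rotor: r = 122 mm / 2 = 61 mm = 6.1 cm
182,860.4 = 11.18 × 6.1 × (N/1000)²
(N/1000)² = 182,860.4 / 68.198 = 2681.316
N = 1000 × √2681.316 ≈ 51,781.4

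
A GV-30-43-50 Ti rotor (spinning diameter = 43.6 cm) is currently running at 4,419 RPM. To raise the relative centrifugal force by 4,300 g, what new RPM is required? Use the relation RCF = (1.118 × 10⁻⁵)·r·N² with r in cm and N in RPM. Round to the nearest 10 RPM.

r = 43.6 / 2 = 21.8 cm
Current RCF = 1.118 × 10⁻⁵ × 21.8 × (4419)² = 1.118 × 10⁻⁵ × 21.8 × 19,527,561 ≈ 4,759.3 × g
Target RCF = 4,759.3 + 4,300 = 9,059.3 × g
N² = 9,059.3 / (24.3724 × 10⁻⁵) = 37,170,324
N ≈ √37,170,324 ≈ 6,096.7

≈ 6100 RPM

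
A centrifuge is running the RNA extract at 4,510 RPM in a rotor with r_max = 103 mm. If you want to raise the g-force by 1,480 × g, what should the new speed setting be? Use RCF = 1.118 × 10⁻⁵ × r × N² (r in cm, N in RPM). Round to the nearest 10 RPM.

r = 103 mm = 10.3 cm
Current RCF = 1.118 × 10⁻⁵ × 10.3 × (4510)² = 1.118 × 10⁻⁵ × 10.3 × 20,340,100 ≈ 2,342.2 × g
Target RCF = 2,342.2 + 1,480 = 3,822.2 × g
N² = 3,822.2 / (11.5154 × 10⁻⁵) = 33,192,073
N ≈ √33,192,073 ≈ 5,761.3

N₂ ≈ 5760 RPM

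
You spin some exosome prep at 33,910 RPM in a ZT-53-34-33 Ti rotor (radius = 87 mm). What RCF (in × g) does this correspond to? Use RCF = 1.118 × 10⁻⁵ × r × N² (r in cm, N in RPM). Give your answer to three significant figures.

112000 × g

r = 87 mm = 8.7 cm
RCF = 1.118 × 10⁻⁵ × r × N²
RCF = 1.118 × 10⁻⁵ × 8.7 × (33910)² = 1.118 × 10⁻⁵ × 8.7 × 1,149,888,100 ≈ 111,845 × g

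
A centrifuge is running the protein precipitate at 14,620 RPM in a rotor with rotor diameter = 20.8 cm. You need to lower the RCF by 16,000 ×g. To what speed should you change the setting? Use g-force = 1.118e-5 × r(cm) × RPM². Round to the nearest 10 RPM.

r = 20.8 / 2 = 10.4 cm
Current RCF = 1.118 × 10⁻⁵ × 10.4 × (14620)² = 1.118 × 10⁻⁵ × 10.4 × 213,744,400 ≈ 24,852.5 × g
Target RCF = 24,852.5 − 16,000 = 8,852.5 × g
N² = 8,852.5 / (11.6272 × 10⁻⁵) = 76,136,129
N ≈ √76,136,129 ≈ 8,725.6

8730 RPM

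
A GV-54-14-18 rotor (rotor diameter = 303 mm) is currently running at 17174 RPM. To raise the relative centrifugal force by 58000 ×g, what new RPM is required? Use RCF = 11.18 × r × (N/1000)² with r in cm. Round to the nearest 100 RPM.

25200 RPM

r = 303 mm / 2 = 151.5 mm = 15.15 cm
Current RCF = 11.18 × 15.15 × (17.174)² = 11.18 × 15.15 × 294.946276 ≈ 49,957.1 × g
Target RCF = 49,957.1 + 58,000 = 107,957.1 × g
(N/1000)² = 107,957.1 / 169.377 = 637.3776
N = 1000 × √637.3776 ≈ 25,246.3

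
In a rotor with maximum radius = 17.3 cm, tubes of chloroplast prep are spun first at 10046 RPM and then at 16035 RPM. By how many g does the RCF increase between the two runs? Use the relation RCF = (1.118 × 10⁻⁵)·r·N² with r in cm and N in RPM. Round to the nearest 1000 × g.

30000 g

RCF₁ = 1.118 × 10⁻⁵ × 17.3 × (10046)² = 1.118 × 10⁻⁵ × 17.3 × 100,922,116 ≈ 19,519.8 × g
RCF₂ = 1.118 × 10⁻⁵ × 17.3 × (16035)² = 1.118 × 10⁻⁵ × 17.3 × 257,121,225 ≈ 49,730.8 × g
Increase = 49,730.8 − 19,519.8 = 30,211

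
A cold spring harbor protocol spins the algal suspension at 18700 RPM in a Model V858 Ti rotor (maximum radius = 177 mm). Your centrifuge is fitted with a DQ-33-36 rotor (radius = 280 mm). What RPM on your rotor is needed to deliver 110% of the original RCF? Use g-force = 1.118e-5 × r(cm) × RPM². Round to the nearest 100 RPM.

Original rotor: r = 177 mm = 17.7 cm
RCF_original = 1.118 × 10⁻⁵ × 17.7 × (18700)² = 1.118 × 10⁻⁵ × 17.7 × 349,690,000 ≈ 69,198.8 × g
Target RCF = 1.1 × 69,198.8 ≈ 76,118.7 × g
Your rotor: r = 280 mm = 28.0 cm
76,118.7 = 1.118 × 10⁻⁵ × 28 × N²
N² = 76,118.7 / (31.304 × 10⁻⁵) = 243,159,660
N ≈ √243,159,660 ≈ 15,593.6

≈ 15600 RPM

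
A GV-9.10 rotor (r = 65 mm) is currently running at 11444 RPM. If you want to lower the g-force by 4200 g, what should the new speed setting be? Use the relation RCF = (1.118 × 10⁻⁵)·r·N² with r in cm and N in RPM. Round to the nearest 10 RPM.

N₂ ≈ 8550 RPM

r = 65 mm = 6.5 cm
Current RCF = 1.118 × 10⁻⁵ × 6.5 × (11444)² = 1.118 × 10⁻⁵ × 6.5 × 130,965,136 ≈ 9,517.2 × g
Target RCF = 9,517.2 − 4,200 = 5,317.2 × g
N² = 5,317.2 / (7.267 × 10⁻⁵) = 73,169,121
N ≈ √73,169,121 ≈ 8,553.9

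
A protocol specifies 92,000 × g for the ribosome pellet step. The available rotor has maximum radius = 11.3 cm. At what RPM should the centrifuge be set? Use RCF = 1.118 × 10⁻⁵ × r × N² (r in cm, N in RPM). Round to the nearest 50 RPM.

RCF = 1.118 × 10⁻⁵ × r × N²
92,000 = 1.118 × 10⁻⁵ × 11.3 × N²
N² = 92,000 / (12.6334 × 10⁻⁵) = 728,228,347
N ≈ √728,228,347 ≈ 26,985.7

27000 RPM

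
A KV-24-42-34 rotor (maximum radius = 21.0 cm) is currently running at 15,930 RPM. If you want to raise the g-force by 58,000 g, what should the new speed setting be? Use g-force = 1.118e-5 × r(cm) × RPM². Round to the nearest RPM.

22379 RPM

Current RCF = 1.118 × 10⁻⁵ × 21 × (15930)² = 1.118 × 10⁻⁵ × 21 × 253,764,900 ≈ 59,578.9 × g
Target RCF = 59,578.9 + 58,000 = 117,578.9 × g
N² = 117,578.9 / (23.478 × 10⁻⁵) = 500,804,583
N ≈ √500,804,583 ≈ 22,378.7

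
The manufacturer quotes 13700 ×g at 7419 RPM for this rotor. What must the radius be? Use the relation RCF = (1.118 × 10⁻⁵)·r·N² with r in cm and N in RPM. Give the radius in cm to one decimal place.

22.3 cm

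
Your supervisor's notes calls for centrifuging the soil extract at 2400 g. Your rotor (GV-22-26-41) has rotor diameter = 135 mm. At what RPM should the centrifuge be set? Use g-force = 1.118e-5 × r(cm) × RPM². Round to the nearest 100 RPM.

N ≈ 5600 RPM

r = 135 mm / 2 = 67.5 mm = 6.75 cm
RCF = 1.118 × 10⁻⁵ × r × N²
2,400 = 1.118 × 10⁻⁵ × 6.75 × N²
N² = 2,400 / (7.5465 × 10⁻⁵) = 31,802,823
N ≈ √31,802,823 ≈ 5,639.4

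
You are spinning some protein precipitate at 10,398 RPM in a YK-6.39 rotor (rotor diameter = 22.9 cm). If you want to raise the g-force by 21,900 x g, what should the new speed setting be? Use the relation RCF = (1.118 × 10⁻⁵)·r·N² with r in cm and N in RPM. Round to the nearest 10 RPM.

16710 RPM

r = 22.9 / 2 = 11.45 cm
Current RCF = 1.118 × 10⁻⁵ × 11.45 × (10398)² = 1.118 × 10⁻⁵ × 11.45 × 108,118,404 ≈ 13,840.3 × g
Target RCF = 13,840.3 + 21,900 = 35,740.3 × g
N² = 35,740.3 / (12.8011 × 10⁻⁵) = 279,197,100
N ≈ √279,197,100 ≈ 16,709.2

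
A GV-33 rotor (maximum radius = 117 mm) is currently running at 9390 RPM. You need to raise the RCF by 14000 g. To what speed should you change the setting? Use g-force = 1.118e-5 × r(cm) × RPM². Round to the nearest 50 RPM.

13950 RPM

r = 117 mm = 11.7 cm
Current RCF = 1.118 × 10⁻⁵ × 11.7 × (9390)² = 1.118 × 10⁻⁵ × 11.7 × 88,172,100 ≈ 11,533.4 × g
Target RCF = 11,533.4 + 14,000 = 25,533.4 × g
N² = 25,533.4 / (13.0806 × 10⁻⁵) = 195,200,526
N ≈ √195,200,526 ≈ 13,971.4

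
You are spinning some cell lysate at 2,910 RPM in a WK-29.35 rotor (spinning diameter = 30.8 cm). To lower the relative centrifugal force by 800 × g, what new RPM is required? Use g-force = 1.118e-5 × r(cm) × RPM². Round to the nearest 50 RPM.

1950 RPM

r = 30.8 / 2 = 15.4 cm
Current RCF = 1.118 × 10⁻⁵ × 15.4 × (2910)² = 1.118 × 10⁻⁵ × 15.4 × 8,468,100 ≈ 1,458 × g
Target RCF = 1,458 − 800 = 658 × g
N² = 658 / (17.2172 × 10⁻⁵) = 3,821,760
N ≈ √3,821,760 ≈ 1,954.9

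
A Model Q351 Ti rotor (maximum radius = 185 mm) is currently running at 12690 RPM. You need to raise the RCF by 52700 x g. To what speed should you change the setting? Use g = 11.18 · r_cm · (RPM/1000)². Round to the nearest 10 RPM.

≈ 20390 RPM

r = 185 mm = 18.5 cm
Current RCF = 11.18 × 18.5 × (12.69)² = 11.18 × 18.5 × 161.0361 ≈ 33,307.1 × g
Target RCF = 33,307.1 + 52,700 = 86,007.1 × g
(N/1000)² = 86,007.1 / 206.83 = 415.8347
N = 1000 × √415.8347 ≈ 20,392.0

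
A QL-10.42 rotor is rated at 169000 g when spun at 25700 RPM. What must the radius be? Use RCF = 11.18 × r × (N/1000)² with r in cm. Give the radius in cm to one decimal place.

169000 = 11.18 × r × (25.7)²
r = 169000 / (11.18 × 660.49) = 169000 / 7384.278 ≈ 22.886 cm

r ≈ 22.9 cm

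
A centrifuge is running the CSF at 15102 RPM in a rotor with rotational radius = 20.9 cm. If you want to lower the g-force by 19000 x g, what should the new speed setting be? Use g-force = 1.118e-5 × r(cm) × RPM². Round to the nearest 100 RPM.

12100 RPM

Current RCF = 1.118 × 10⁻⁵ × 20.9 × (15102)² = 1.118 × 10⁻⁵ × 20.9 × 228,070,404 ≈ 53,291.4 × g
Target RCF = 53,291.4 − 19,000 = 34,291.4 × g
N² = 34,291.4 / (23.3662 × 10⁻⁵) = 146,756,426
N ≈ √146,756,426 ≈ 12,114.3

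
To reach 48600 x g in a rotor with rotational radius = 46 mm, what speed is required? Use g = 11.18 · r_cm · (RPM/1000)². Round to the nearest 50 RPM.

30750 RPM

r = 46 mm = 4.6 cm
48,600 = 11.18 × 4.6 × (N/1000)²
(N/1000)² = 48,600 / 51.428 = 945.0105
N = 1000 × √945.0105 ≈ 30,741.0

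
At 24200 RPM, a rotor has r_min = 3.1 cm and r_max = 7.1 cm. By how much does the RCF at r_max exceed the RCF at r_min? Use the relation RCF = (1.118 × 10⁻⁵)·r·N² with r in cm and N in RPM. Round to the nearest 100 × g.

RCF_max = 1.118 × 10⁻⁵ × 7.1 × (24200)² = 1.118 × 10⁻⁵ × 7.1 × 585,640,000 ≈ 46,486.9 × g
RCF_min = 1.118 × 10⁻⁵ × 3.1 × (24200)² = 1.118 × 10⁻⁵ × 3.1 × 585,640,000 ≈ 20,297.1 × g
ΔRCF = 46,486.9 − 20,297.1 = 26,189.8

26200 × g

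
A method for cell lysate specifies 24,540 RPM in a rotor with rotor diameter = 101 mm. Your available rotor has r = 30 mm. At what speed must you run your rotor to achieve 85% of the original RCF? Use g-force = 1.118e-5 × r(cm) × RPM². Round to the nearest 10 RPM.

29350 RPM

Original rotor: r = 101 mm / 2 = 50.5 mm = 5.05 cm
RCF = 1.118 × 10⁻⁵ × r × N²
RCF_original = 1.118 × 10⁻⁵ × 5.05 × (24540)² = 1.118 × 10⁻⁵ × 5.05 × 602,211,600 ≈ 34,000.3 × g
Target RCF = 0.85 × 34,000.3 ≈ 28,900.3 × g
Your rotor: r = 30 mm = 3.0 cm
28,900.3 = 1.118 × 10⁻⁵ × 3 × N²
N² = 28,900.3 / (3.354 × 10⁻⁵) = 861,666,667
N ≈ √861,666,667 ≈ 29,354.2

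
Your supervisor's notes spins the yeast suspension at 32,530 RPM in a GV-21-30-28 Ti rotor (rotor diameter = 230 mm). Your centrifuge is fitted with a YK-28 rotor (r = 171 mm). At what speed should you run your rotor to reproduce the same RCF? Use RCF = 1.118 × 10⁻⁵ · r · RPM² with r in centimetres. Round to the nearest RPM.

≈ 26677 RPM

Original rotor: r = 230 mm / 2 = 115 mm = 11.5 cm
RCF = 1.118 × 10⁻⁵ × r × N²
RCF_original = 1.118 × 10⁻⁵ × 11.5 × (32530)² = 1.118 × 10⁻⁵ × 11.5 × 1,058,200,900 ≈ 136,052.9 × g
Your rotor: r = 171 mm = 17.1 cm
136,052.9 = 1.118 × 10⁻⁵ × 17.1 × N²
N² = 136,052.9 / (19.1178 × 10⁻⁵) = 711,655,630
N ≈ √711,655,630 ≈ 26,676.9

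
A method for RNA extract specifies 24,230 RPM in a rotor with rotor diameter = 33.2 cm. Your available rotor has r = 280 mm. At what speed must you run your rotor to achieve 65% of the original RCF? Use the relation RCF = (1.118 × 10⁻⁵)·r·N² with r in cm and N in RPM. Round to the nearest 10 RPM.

15040 RPM

Original rotor: r = 33.2 / 2 = 16.6 cm
RCF_original = 1.118 × 10⁻⁵ × 16.6 × (24230)² = 1.118 × 10⁻⁵ × 16.6 × 587,092,900 ≈ 108,957.4 × g
Target RCF = 0.65 × 108,957.4 ≈ 70,822.3 × g
Your rotor: r = 280 mm = 28.0 cm
70,822.3 = 1.118 × 10⁻⁵ × 28 × N²
N² = 70,822.3 / (31.304 × 10⁻⁵) = 226,240,417
N ≈ √226,240,417 ≈ 15,041.3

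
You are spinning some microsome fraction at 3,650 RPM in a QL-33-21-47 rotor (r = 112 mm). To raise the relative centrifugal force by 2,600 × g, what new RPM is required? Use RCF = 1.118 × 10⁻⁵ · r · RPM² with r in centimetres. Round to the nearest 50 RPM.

≈ 5850 RPM

r = 112 mm = 11.2 cm
Current RCF = 1.118 × 10⁻⁵ × 11.2 × (3650)² = 1.118 × 10⁻⁵ × 11.2 × 13,322,500 ≈ 1,668.2 × g
Target RCF = 1,668.2 + 2,600 = 4,268.2 × g
N² = 4,268.2 / (12.5216 × 10⁻⁵) = 34,086,698
N ≈ √34,086,698 ≈ 5,838.4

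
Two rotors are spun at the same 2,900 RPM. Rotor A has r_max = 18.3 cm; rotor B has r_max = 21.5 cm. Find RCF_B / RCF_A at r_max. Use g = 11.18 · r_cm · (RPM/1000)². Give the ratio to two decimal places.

1.17

At fixed N, RCF ∝ r, so RCF_B/RCF_A = r_B/r_A = 21.5 / 18.3 = 1.1749.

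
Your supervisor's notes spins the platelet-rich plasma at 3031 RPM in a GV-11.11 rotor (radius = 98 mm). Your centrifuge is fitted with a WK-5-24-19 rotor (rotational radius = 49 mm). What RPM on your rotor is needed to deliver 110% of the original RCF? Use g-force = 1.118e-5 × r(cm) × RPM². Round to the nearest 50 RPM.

Original rotor: r = 98 mm = 9.8 cm
RCF_original = 1.118 × 10⁻⁵ × 9.8 × (3031)² = 1.118 × 10⁻⁵ × 9.8 × 9,186,961 ≈ 1,006.6 × g
Target RCF = 1.1 × 1,006.6 ≈ 1,107.3 × g
Your rotor: r = 49 mm = 4.9 cm
1,107.3 = 1.118 × 10⁻⁵ × 4.9 × N²
N² = 1,107.3 / (5.4782 × 10⁻⁵) = 20,212,844
N ≈ √20,212,844 ≈ 4,495.9

≈ 4500 RPM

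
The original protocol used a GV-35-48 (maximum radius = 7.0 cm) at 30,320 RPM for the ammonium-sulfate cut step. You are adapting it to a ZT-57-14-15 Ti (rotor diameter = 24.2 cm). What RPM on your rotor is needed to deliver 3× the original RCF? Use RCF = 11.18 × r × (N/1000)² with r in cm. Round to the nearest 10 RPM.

RCF_original = 11.18 × 7 × (30.32)² = 11.18 × 7 × 919.3024 ≈ 71,944.6 × g
Target RCF = 3 × 71,944.6 ≈ 215,833.8 × g
Your rotor: r = 24.2 / 2 = 12.1 cm
215,833.8 = 11.18 × 12.1 × (N/1000)²
(N/1000)² = 215,833.8 / 135.278 = 1595.483
N = 1000 × √1595.483 ≈ 39,943.5

≈ 39940 RPM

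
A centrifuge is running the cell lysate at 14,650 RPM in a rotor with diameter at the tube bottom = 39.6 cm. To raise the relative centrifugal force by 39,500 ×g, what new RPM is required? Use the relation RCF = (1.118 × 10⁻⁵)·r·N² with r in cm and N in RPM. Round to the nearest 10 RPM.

r = 39.6 / 2 = 19.8 cm
Current RCF = 1.118 × 10⁻⁵ × 19.8 × (14650)² = 1.118 × 10⁻⁵ × 19.8 × 214,622,500 ≈ 47,509.7 × g
Target RCF = 47,509.7 + 39,500 = 87,009.7 × g
N² = 87,009.7 / (22.1364 × 10⁻⁵) = 393,061,654
N ≈ √393,061,654 ≈ 19,825.8

≈ 19830 RPM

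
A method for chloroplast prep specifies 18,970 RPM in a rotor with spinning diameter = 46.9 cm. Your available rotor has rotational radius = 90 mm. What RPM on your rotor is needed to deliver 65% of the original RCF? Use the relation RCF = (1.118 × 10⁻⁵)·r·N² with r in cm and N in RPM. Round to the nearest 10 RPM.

Original rotor: r = 46.9 / 2 = 23.45 cm
RCF_original = 1.118 × 10⁻⁵ × 23.45 × (18970)² = 1.118 × 10⁻⁵ × 23.45 × 359,860,900 ≈ 94,345.1 × g
Target RCF = 0.65 × 94,345.1 ≈ 61,324.3 × g
Your rotor: r = 90 mm = 9.0 cm
61,324.3 = 1.118 × 10⁻⁵ × 9 × N²
N² = 61,324.3 / (10.062 × 10⁻⁵) = 609,464,321
N ≈ √609,464,321 ≈ 24,687.3

24690 RPM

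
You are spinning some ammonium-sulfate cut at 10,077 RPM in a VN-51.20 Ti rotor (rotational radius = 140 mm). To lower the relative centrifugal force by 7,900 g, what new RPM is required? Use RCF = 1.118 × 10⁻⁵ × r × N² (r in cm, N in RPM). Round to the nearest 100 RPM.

r = 140 mm = 14.0 cm
Current RCF = 1.118 × 10⁻⁵ × 14 × (10077)² = 1.118 × 10⁻⁵ × 14 × 101,545,929 ≈ 15,894 × g
Target RCF = 15,894 − 7,900 = 7,994 × g
N² = 7,994 / (15.652 × 10⁻⁵) = 51,073,345
N ≈ √51,073,345 ≈ 7,146.6

≈ 7100 RPM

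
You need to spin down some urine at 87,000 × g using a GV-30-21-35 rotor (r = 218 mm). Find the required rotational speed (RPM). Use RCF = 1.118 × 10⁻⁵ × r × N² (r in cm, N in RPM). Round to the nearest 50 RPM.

r = 218 mm = 21.8 cm
RCF = 1.118 × 10⁻⁵ × r × N²
87,000 = 1.118 × 10⁻⁵ × 21.8 × N²
N² = 87,000 / (24.3724 × 10⁻⁵) = 356,961,153
N ≈ √356,961,153 ≈ 18,893.4

N ≈ 18900 RPM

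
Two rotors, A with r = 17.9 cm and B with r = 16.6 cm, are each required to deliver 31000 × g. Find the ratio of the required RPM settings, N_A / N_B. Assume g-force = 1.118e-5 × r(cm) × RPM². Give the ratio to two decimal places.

0.96

At fixed RCF, N ∝ 1/√r, so N_A/N_B = √(r_B/r_A) = √(16.6/17.9) = √0.927374 = 0.9630.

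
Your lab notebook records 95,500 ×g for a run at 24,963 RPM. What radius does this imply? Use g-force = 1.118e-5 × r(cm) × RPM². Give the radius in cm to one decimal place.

r ≈ 13.7 cm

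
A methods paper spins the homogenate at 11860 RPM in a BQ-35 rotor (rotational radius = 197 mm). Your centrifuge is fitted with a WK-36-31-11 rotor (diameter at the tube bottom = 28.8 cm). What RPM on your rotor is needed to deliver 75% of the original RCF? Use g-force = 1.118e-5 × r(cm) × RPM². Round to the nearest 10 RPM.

12010 RPM

Original rotor: r = 197 mm = 19.7 cm
RCF_original = 1.118 × 10⁻⁵ × 19.7 × (11860)² = 1.118 × 10⁻⁵ × 19.7 × 140,659,600 ≈ 30,979.7 × g
Target RCF = 0.75 × 30,979.7 ≈ 23,234.8 × g
Your rotor: r = 28.8 / 2 = 14.4 cm
23,234.8 = 1.118 × 10⁻⁵ × 14.4 × N²
N² = 23,234.8 / (16.0992 × 10⁻⁵) = 144,322,699
N ≈ √144,322,699 ≈ 12,013.4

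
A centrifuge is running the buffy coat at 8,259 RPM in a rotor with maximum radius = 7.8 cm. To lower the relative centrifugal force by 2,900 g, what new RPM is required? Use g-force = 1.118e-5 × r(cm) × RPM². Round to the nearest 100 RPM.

5900 RPM

Current RCF = 1.118 × 10⁻⁵ × 7.8 × (8259)² = 1.118 × 10⁻⁵ × 7.8 × 68,211,081 ≈ 5,948.3 × g
Target RCF = 5,948.3 − 2,900 = 3,048.3 × g
N² = 3,048.3 / (8.7204 × 10⁻⁵) = 34,955,965
N ≈ √34,955,965 ≈ 5,912.4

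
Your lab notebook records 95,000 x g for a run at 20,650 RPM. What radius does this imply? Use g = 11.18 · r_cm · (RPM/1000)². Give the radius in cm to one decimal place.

95000 = 11.18 × r × (20.65)²
r = 95000 / (11.18 × 426.4225) = 95000 / 4767.404 ≈ 19.927 cm

19.9 cm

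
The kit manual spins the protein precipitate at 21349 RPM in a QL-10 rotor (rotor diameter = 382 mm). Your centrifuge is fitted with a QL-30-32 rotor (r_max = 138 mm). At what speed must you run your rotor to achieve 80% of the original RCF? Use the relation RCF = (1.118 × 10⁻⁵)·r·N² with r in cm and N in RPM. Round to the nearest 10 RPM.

Original rotor: r = 382 mm / 2 = 191 mm = 19.1 cm
RCF_original = 1.118 × 10⁻⁵ × 19.1 × (21349)² = 1.118 × 10⁻⁵ × 19.1 × 455,779,801 ≈ 97,326.3 × g
Target RCF = 0.8 × 97,326.3 ≈ 77,861 × g
Your rotor: r = 138 mm = 13.8 cm
77,861 = 1.118 × 10⁻⁵ × 13.8 × N²
N² = 77,861 / (15.4284 × 10⁻⁵) = 504,660,237
N ≈ √504,660,237 ≈ 22,464.6

22460 RPM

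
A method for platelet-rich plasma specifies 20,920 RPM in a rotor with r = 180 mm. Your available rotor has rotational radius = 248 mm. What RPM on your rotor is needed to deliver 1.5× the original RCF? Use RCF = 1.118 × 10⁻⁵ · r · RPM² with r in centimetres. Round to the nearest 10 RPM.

Original rotor: r = 180 mm = 18.0 cm
RCF_original = 1.118 × 10⁻⁵ × 18 × (20920)² = 1.118 × 10⁻⁵ × 18 × 437,646,400 ≈ 88,072 × g
Target RCF = 1.5 × 88,072 ≈ 132,108 × g
Your rotor: r = 248 mm = 24.8 cm
132,108 = 1.118 × 10⁻⁵ × 24.8 × N²
N² = 132,108 / (27.7264 × 10⁻⁵) = 476,470,079
N ≈ √476,470,079 ≈ 21,828.2

21830 RPM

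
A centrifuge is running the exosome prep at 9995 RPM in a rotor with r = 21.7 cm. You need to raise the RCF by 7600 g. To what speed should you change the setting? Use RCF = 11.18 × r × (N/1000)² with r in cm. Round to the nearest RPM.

N₂ ≈ 11455 RPM

Current RCF = 11.18 × 21.7 × (9.995)² = 11.18 × 21.7 × 99.900025 ≈ 24,236.3 × g
Target RCF = 24,236.3 + 7,600 = 31,836.3 × g
(N/1000)² = 31,836.3 / 242.606 = 131.2264
N = 1000 × √131.2264 ≈ 11,455.4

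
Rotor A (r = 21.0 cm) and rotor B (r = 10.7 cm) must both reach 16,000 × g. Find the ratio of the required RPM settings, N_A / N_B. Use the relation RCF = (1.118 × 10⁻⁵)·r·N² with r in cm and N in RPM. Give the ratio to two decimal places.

At fixed RCF, N ∝ 1/√r, so N_A/N_B = √(r_B/r_A) = √(10.7/21.0) = √0.509524 = 0.7138.

0.71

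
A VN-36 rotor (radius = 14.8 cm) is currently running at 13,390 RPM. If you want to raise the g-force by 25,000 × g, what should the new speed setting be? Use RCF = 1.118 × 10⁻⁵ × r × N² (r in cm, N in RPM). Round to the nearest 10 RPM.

≈ 18180 RPM

Current RCF = 1.118 × 10⁻⁵ × 14.8 × (13390)² = 1.118 × 10⁻⁵ × 14.8 × 179,292,100 ≈ 29,666.4 × g
Target RCF = 29,666.4 + 25,000 = 54,666.4 × g
N² = 54,666.4 / (16.5464 × 10⁻⁵) = 330,382,440
N ≈ √330,382,440 ≈ 18,176.4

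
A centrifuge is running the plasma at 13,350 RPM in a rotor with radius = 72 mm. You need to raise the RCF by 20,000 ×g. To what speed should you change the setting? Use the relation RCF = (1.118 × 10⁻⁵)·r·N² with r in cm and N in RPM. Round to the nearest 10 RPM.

r = 72 mm = 7.2 cm
Current RCF = 1.118 × 10⁻⁵ × 7.2 × (13350)² = 1.118 × 10⁻⁵ × 7.2 × 178,222,500 ≈ 14,346.2 × g
Target RCF = 14,346.2 + 20,000 = 34,346.2 × g
N² = 34,346.2 / (8.0496 × 10⁻⁵) = 426,682,071
N ≈ √426,682,071 ≈ 20,656.3

N₂ ≈ 20660 RPM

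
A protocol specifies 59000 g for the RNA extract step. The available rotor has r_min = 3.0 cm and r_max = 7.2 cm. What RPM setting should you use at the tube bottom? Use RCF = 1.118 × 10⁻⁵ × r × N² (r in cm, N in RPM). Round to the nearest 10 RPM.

27070 RPM

Use r_max = 7.2 cm.
RCF = 1.118 × 10⁻⁵ × r × N²
59,000 = 1.118 × 10⁻⁵ × 7.2 × N²
N² = 59,000 / (8.0496 × 10⁻⁵) = 732,955,675
N ≈ √732,955,675 ≈ 27,073.2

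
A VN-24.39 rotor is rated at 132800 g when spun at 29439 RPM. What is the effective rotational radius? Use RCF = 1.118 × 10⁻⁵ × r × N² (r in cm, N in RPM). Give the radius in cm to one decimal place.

≈ 13.7 cm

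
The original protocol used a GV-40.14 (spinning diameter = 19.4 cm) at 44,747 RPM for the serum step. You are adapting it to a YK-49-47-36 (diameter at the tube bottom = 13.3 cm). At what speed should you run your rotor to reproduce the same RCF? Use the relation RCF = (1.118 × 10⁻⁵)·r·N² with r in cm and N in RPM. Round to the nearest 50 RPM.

≈ 54050 RPM

Original rotor: r = 19.4 / 2 = 9.7 cm
RCF_original = 1.118 × 10⁻⁵ × 9.7 × (44747)² = 1.118 × 10⁻⁵ × 9.7 × 2,002,294,009 ≈ 217,140.8 × g
Your rotor: r = 13.3 / 2 = 6.65 cm
217,140.8 = 1.118 × 10⁻⁵ × 6.65 × N²
N² = 217,140.8 / (7.4347 × 10⁻⁵) = 2,920,639,703
N ≈ √2,920,639,703 ≈ 54,042.9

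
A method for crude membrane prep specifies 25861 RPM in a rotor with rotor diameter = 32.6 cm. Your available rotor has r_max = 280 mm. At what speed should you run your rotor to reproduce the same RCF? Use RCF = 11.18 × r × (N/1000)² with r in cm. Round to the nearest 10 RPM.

19730 RPM

Original rotor: r = 32.6 / 2 = 16.3 cm
RCF_original = 11.18 × 16.3 × (25.861)² = 11.18 × 16.3 × 668.791321 ≈ 121,876.5 × g
Your rotor: r = 280 mm = 28.0 cm
121,876.5 = 11.18 × 28 × (N/1000)²
(N/1000)² = 121,876.5 / 313.04 = 389.332
N = 1000 × √389.332 ≈ 19,731.5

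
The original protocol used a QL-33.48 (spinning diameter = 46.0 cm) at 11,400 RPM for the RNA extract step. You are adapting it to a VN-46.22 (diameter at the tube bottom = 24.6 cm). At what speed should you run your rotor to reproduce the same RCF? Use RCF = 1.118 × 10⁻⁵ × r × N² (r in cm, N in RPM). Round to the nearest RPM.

Original rotor: r = 46.0 / 2 = 23 cm
RCF = 1.118 × 10⁻⁵ × r × N²
RCF_original = 1.118 × 10⁻⁵ × 23 × (11400)² = 1.118 × 10⁻⁵ × 23 × 129,960,000 ≈ 33,417.9 × g
Your rotor: r = 24.6 / 2 = 12.3 cm
33,417.9 = 1.118 × 10⁻⁵ × 12.3 × N²
N² = 33,417.9 / (13.7514 × 10⁻⁵) = 243,014,529
N ≈ √243,014,529 ≈ 15,588.9

≈ 15589 RPM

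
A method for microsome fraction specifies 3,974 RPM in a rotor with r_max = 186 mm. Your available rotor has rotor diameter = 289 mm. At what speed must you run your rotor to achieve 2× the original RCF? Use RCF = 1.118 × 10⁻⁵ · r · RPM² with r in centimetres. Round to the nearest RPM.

Original rotor: r = 186 mm = 18.6 cm
RCF_original = 1.118 × 10⁻⁵ × 18.6 × (3974)² = 1.118 × 10⁻⁵ × 18.6 × 15,792,676 ≈ 3,284.1 × g
Target RCF = 2 × 3,284.1 ≈ 6,568.2 × g
Your rotor: r = 289 mm / 2 = 144.5 mm = 14.45 cm
6,568.2 = 1.118 × 10⁻⁵ × 14.45 × N²
N² = 6,568.2 / (16.1551 × 10⁻⁵) = 40,657,130
N ≈ √40,657,130 ≈ 6,376.3

≈ 6376 RPM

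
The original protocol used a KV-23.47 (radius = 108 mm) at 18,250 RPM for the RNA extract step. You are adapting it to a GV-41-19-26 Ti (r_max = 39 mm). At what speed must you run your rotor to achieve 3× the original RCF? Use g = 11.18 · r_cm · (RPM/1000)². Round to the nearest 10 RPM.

≈ 52600 RPM

Original rotor: r = 108 mm = 10.8 cm
RCF = 11.18 × r × (N/1000)²
RCF_original = 11.18 × 10.8 × (18.25)² = 11.18 × 10.8 × 333.0625 ≈ 40,215.3 × g
Target RCF = 3 × 40,215.3 ≈ 120,645.9 × g
Your rotor: r = 39 mm = 3.9 cm
120,645.9 = 11.18 × 3.9 × (N/1000)²
(N/1000)² = 120,645.9 / 43.602 = 2766.981
N = 1000 × √2766.981 ≈ 52,602.1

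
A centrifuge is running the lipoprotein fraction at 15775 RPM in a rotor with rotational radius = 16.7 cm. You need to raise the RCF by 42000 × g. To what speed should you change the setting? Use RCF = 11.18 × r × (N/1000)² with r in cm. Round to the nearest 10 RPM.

21770 RPM

Current RCF = 11.18 × 16.7 × (15.775)² = 11.18 × 16.7 × 248.850625 ≈ 46,461.9 × g
Target RCF = 46,461.9 + 42,000 = 88,461.9 × g
(N/1000)² = 88,461.9 / 186.706 = 473.8032
N = 1000 × √473.8032 ≈ 21,767.0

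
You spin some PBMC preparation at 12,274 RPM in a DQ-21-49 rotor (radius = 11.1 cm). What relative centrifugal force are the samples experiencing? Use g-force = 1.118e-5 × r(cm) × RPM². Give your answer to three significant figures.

RCF ≈ 18700 ×g

RCF = 1.118 × 10⁻⁵ × r × N²
RCF = 1.118 × 10⁻⁵ × 11.1 × (12274)² = 1.118 × 10⁻⁵ × 11.1 × 150,651,076 ≈ 18,695.5 × g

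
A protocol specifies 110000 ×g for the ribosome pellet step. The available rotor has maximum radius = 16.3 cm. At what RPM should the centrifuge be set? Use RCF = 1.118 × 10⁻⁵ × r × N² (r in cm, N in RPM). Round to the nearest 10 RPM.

≈ 24570 RPM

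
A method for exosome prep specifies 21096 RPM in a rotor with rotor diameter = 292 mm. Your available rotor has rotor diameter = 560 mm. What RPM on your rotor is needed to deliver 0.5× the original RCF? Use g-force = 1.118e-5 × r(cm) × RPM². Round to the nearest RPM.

Original rotor: r = 292 mm / 2 = 146 mm = 14.6 cm
RCF_original = 1.118 × 10⁻⁵ × 14.6 × (21096)² = 1.118 × 10⁻⁵ × 14.6 × 445,041,216 ≈ 72,643.2 × g
Target RCF = 0.5 × 72,643.2 ≈ 36,321.6 × g
Your rotor: r = 560 mm / 2 = 280 mm = 28 cm
36,321.6 = 1.118 × 10⁻⁵ × 28 × N²
N² = 36,321.6 / (31.304 × 10⁻⁵) = 116,028,623
N ≈ √116,028,623 ≈ 10,771.7

10772 RPM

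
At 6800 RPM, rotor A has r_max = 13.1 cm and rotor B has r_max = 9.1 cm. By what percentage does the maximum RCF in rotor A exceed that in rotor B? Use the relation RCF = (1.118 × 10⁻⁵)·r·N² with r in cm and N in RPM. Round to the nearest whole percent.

At equal RPM, RCF scales linearly with r: ratio = 13.1 / 9.1 = 1.4396.
So rotor A delivers 44.0% more g-force.

44%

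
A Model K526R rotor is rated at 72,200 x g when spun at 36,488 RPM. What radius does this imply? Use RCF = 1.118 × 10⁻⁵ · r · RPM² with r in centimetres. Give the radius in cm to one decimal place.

r ≈ 4.9 cm

RCF = 1.118 × 10⁻⁵ × r × N²
72200 = 1.118 × 10⁻⁵ × r × (36488)²
r = 72200 / (1.118 × 10⁻⁵ × 1,331,374,144) = 72200 / 14884.76 ≈ 4.851 cm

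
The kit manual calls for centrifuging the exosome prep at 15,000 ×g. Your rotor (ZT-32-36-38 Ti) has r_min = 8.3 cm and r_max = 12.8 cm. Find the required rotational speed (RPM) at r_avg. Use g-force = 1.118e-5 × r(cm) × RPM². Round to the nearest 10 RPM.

r_avg = (8.3 + 12.8) / 2 = 10.55 cm
RCF = 1.118 × 10⁻⁵ × r × N²
15,000 = 1.118 × 10⁻⁵ × 10.55 × N²
N² = 15,000 / (11.7949 × 10⁻⁵) = 127,173,609
N ≈ √127,173,609 ≈ 11,277.1

N ≈ 11280 RPM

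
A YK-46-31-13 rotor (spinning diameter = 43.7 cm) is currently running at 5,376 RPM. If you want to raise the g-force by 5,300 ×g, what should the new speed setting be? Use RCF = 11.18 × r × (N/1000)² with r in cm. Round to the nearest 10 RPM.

7110 RPM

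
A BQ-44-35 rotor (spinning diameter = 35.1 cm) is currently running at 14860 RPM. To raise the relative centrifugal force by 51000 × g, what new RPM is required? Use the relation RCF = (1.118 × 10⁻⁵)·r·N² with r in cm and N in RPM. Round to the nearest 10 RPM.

21930 RPM

r = 35.1 / 2 = 17.55 cm
Current RCF = 1.118 × 10⁻⁵ × 17.55 × (14860)² = 1.118 × 10⁻⁵ × 17.55 × 220,819,600 ≈ 43,326.8 × g
Target RCF = 43,326.8 + 51,000 = 94,326.8 × g
N² = 94,326.8 / (19.6209 × 10⁻⁵) = 480,746,551
N ≈ √480,746,551 ≈ 21,925.9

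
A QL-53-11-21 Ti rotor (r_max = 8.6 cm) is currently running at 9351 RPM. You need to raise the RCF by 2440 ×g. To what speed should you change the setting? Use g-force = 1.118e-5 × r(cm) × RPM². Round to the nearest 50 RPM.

≈ 10600 RPM

Current RCF = 1.118 × 10⁻⁵ × 8.6 × (9351)² = 1.118 × 10⁻⁵ × 8.6 × 87,441,201 ≈ 8,407.3 × g
Target RCF = 8,407.3 + 2,440 = 10,847.3 × g
N² = 10,847.3 / (9.6148 × 10⁻⁵) = 112,818,779
N ≈ √112,818,779 ≈ 10,621.6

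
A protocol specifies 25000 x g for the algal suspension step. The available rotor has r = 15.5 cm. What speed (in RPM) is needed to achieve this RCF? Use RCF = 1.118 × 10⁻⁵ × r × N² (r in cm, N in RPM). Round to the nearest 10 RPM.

25,000 = 1.118 × 10⁻⁵ × 15.5 × N²
N² = 25,000 / (17.329 × 10⁻⁵) = 144,266,836
N ≈ √144,266,836 ≈ 12,011.1

≈ 12010 RPM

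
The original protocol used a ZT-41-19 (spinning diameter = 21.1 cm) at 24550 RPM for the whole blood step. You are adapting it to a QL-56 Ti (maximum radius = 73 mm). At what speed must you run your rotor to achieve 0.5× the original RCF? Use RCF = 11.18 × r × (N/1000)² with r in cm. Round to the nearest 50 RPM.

Original rotor: r = 21.1 / 2 = 10.55 cm
RCF_original = 11.18 × 10.55 × (24.55)² = 11.18 × 10.55 × 602.7025 ≈ 71,088.2 × g
Target RCF = 0.5 × 71,088.2 ≈ 35,544.1 × g
Your rotor: r = 73 mm = 7.3 cm
35,544.1 = 11.18 × 7.3 × (N/1000)²
(N/1000)² = 35,544.1 / 81.614 = 435.5147
N = 1000 × √435.5147 ≈ 20,869.0

≈ 20850 RPM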